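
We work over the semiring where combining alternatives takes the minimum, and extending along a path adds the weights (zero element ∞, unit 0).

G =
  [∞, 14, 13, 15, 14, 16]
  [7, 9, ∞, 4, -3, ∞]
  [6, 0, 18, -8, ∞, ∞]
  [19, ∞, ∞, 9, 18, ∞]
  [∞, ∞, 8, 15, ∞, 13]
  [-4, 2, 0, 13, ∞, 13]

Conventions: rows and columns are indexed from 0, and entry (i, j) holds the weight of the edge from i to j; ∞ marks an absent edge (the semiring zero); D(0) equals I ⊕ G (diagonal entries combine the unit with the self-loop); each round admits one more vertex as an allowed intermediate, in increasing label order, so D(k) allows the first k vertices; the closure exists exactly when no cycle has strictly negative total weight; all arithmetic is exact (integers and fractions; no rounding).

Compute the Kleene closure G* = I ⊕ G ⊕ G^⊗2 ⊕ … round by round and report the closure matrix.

D(0):
  [0, 14, 13, 15, 14, 16]
  [7, 0, ∞, 4, -3, ∞]
  [6, 0, 0, -8, ∞, ∞]
  [19, ∞, ∞, 0, 18, ∞]
  [∞, ∞, 8, 15, 0, 13]
  [-4, 2, 0, 13, ∞, 0]
D(1):
  [0, 14, 13, 15, 14, 16]
  [7, 0, 20, 4, -3, 23]
  [6, 0, 0, -8, 20, 22]
  [19, 33, 32, 0, 18, 35]
  [∞, ∞, 8, 15, 0, 13]
  [-4, 2, 0, 11, 10, 0]
D(2):
  [0, 14, 13, 15, 11, 16]
  [7, 0, 20, 4, -3, 23]
  [6, 0, 0, -8, -3, 22]
  [19, 33, 32, 0, 18, 35]
  [∞, ∞, 8, 15, 0, 13]
  [-4, 2, 0, 6, -1, 0]
D(3):
  [0, 13, 13, 5, 10, 16]
  [7, 0, 20, 4, -3, 23]
  [6, 0, 0, -8, -3, 22]
  [19, 32, 32, 0, 18, 35]
  [14, 8, 8, 0, 0, 13]
  [-4, 0, 0, -8, -3, 0]
D(4):
  [0, 13, 13, 5, 10, 16]
  [7, 0, 20, 4, -3, 23]
  [6, 0, 0, -8, -3, 22]
  [19, 32, 32, 0, 18, 35]
  [14, 8, 8, 0, 0, 13]
  [-4, 0, 0, -8, -3, 0]
D(5):
  [0, 13, 13, 5, 10, 16]
  [7, 0, 5, -3, -3, 10]
  [6, 0, 0, -8, -3, 10]
  [19, 26, 26, 0, 18, 31]
  [14, 8, 8, 0, 0, 13]
  [-4, 0, 0, -8, -3, 0]
D(6):
  [0, 13, 13, 5, 10, 16]
  [6, 0, 5, -3, -3, 10]
  [6, 0, 0, -8, -3, 10]
  [19, 26, 26, 0, 18, 31]
  [9, 8, 8, 0, 0, 13]
  [-4, 0, 0, -8, -3, 0]
Answer: G* = [[0, 13, 13, 5, 10, 16], [6, 0, 5, -3, -3, 10], [6, 0, 0, -8, -3, 10], [19, 26, 26, 0, 18, 31], [9, 8, 8, 0, 0, 13], [-4, 0, 0, -8, -3, 0]]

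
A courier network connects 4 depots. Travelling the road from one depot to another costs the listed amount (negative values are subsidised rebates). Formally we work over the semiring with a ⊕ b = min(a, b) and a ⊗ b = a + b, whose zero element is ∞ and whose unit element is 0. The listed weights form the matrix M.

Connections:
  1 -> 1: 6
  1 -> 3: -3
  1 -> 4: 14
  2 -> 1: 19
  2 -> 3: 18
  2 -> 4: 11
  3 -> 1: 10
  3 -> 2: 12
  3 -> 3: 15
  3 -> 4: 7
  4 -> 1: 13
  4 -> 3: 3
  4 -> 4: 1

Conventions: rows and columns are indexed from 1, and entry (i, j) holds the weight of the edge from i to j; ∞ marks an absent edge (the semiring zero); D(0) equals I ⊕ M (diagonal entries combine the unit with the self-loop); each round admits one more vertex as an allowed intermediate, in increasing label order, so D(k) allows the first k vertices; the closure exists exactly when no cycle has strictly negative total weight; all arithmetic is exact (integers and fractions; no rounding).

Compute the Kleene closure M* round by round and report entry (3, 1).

D(0):
  [0, ∞, -3, 14]
  [19, 0, 18, 11]
  [10, 12, 0, 7]
  [13, ∞, 3, 0]
D(1):
  [0, ∞, -3, 14]
  [19, 0, 16, 11]
  [10, 12, 0, 7]
  [13, ∞, 3, 0]
D(2):
  [0, ∞, -3, 14]
  [19, 0, 16, 11]
  [10, 12, 0, 7]
  [13, ∞, 3, 0]
D(3):
  [0, 9, -3, 4]
  [19, 0, 16, 11]
  [10, 12, 0, 7]
  [13, 15, 3, 0]
D(4):
  [0, 9, -3, 4]
  [19, 0, 14, 11]
  [10, 12, 0, 7]
  [13, 15, 3, 0]
Answer: M*[3][1] = 10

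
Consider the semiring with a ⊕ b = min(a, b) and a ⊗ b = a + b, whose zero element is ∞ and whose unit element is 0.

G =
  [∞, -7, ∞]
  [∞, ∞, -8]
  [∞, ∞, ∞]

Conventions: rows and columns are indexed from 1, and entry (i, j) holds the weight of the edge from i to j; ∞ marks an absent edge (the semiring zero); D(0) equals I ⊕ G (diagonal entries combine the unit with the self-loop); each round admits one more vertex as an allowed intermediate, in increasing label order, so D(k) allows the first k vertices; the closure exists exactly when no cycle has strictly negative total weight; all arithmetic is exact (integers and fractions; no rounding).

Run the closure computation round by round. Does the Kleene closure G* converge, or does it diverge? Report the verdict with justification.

D(0):
  [0, -7, ∞]
  [∞, 0, -8]
  [∞, ∞, 0]
D(1):
  [0, -7, ∞]
  [∞, 0, -8]
  [∞, ∞, 0]
D(2):
  [0, -7, -15]
  [∞, 0, -8]
  [∞, ∞, 0]
D(3):
  [0, -7, -15]
  [∞, 0, -8]
  [∞, ∞, 0]
Key observation: every diagonal entry stays at the unit through all rounds, so no improving cycle exists.
Answer: CONVERGES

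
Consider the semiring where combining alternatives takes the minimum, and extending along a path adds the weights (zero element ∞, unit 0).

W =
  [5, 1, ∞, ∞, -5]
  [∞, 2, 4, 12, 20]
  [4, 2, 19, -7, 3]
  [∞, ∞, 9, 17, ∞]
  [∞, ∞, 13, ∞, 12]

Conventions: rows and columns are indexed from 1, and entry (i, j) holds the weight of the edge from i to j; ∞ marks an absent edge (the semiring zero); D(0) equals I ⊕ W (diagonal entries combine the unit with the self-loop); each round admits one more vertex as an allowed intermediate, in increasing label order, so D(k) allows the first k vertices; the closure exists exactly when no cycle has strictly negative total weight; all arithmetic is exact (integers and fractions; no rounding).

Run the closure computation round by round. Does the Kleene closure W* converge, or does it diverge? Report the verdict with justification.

D(0):
  [0, 1, ∞, ∞, -5]
  [∞, 0, 4, 12, 20]
  [4, 2, 0, -7, 3]
  [∞, ∞, 9, 0, ∞]
  [∞, ∞, 13, ∞, 0]
D(1):
  [0, 1, ∞, ∞, -5]
  [∞, 0, 4, 12, 20]
  [4, 2, 0, -7, -1]
  [∞, ∞, 9, 0, ∞]
  [∞, ∞, 13, ∞, 0]
D(2):
  [0, 1, 5, 13, -5]
  [∞, 0, 4, 12, 20]
  [4, 2, 0, -7, -1]
  [∞, ∞, 9, 0, ∞]
  [∞, ∞, 13, ∞, 0]
D(3):
  [0, 1, 5, -2, -5]
  [8, 0, 4, -3, 3]
  [4, 2, 0, -7, -1]
  [13, 11, 9, 0, 8]
  [17, 15, 13, 6, 0]
D(4):
  [0, 1, 5, -2, -5]
  [8, 0, 4, -3, 3]
  [4, 2, 0, -7, -1]
  [13, 11, 9, 0, 8]
  [17, 15, 13, 6, 0]
D(5):
  [0, 1, 5, -2, -5]
  [8, 0, 4, -3, 3]
  [4, 2, 0, -7, -1]
  [13, 11, 9, 0, 8]
  [17, 15, 13, 6, 0]
Key observation: every diagonal entry stays at the unit through all rounds, so no improving cycle exists.
Answer: CONVERGES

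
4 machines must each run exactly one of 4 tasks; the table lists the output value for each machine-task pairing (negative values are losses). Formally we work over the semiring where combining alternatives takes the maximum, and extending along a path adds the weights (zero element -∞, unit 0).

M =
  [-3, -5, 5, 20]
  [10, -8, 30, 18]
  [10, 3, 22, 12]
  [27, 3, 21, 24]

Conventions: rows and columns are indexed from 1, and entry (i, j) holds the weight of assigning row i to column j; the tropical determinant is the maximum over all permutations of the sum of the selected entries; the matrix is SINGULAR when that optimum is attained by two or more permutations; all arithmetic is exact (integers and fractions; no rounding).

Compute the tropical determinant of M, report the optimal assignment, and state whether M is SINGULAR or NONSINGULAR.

σ = (1, 2, 3, 4): (-3) + (-8) + 22 + 24 = 35
σ = (1, 2, 4, 3): (-3) + (-8) + 12 + 21 = 22
σ = (1, 3, 2, 4): (-3) + 30 + 3 + 24 = 54
σ = (1, 3, 4, 2): (-3) + 30 + 12 + 3 = 42
σ = (1, 4, 2, 3): (-3) + 18 + 3 + 21 = 39
σ = (1, 4, 3, 2): (-3) + 18 + 22 + 3 = 40
σ = (2, 1, 3, 4): (-5) + 10 + 22 + 24 = 51
σ = (2, 1, 4, 3): (-5) + 10 + 12 + 21 = 38
σ = (2, 3, 1, 4): (-5) + 30 + 10 + 24 = 59
σ = (2, 3, 4, 1): (-5) + 30 + 12 + 27 = 64
σ = (2, 4, 1, 3): (-5) + 18 + 10 + 21 = 44
σ = (2, 4, 3, 1): (-5) + 18 + 22 + 27 = 62
σ = (3, 1, 2, 4): 5 + 10 + 3 + 24 = 42
σ = (3, 1, 4, 2): 5 + 10 + 12 + 3 = 30
σ = (3, 2, 1, 4): 5 + (-8) + 10 + 24 = 31
σ = (3, 2, 4, 1): 5 + (-8) + 12 + 27 = 36
σ = (3, 4, 1, 2): 5 + 18 + 10 + 3 = 36
σ = (3, 4, 2, 1): 5 + 18 + 3 + 27 = 53
σ = (4, 1, 2, 3): 20 + 10 + 3 + 21 = 54
σ = (4, 1, 3, 2): 20 + 10 + 22 + 3 = 55
σ = (4, 2, 1, 3): 20 + (-8) + 10 + 21 = 43
σ = (4, 2, 3, 1): 20 + (-8) + 22 + 27 = 61
σ = (4, 3, 1, 2): 20 + 30 + 10 + 3 = 63
σ = (4, 3, 2, 1): 20 + 30 + 3 + 27 = 80
Optimal value attained by: σ = (4, 3, 2, 1).
Answer: det⊕(M) = 80; verdict: NONSINGULAR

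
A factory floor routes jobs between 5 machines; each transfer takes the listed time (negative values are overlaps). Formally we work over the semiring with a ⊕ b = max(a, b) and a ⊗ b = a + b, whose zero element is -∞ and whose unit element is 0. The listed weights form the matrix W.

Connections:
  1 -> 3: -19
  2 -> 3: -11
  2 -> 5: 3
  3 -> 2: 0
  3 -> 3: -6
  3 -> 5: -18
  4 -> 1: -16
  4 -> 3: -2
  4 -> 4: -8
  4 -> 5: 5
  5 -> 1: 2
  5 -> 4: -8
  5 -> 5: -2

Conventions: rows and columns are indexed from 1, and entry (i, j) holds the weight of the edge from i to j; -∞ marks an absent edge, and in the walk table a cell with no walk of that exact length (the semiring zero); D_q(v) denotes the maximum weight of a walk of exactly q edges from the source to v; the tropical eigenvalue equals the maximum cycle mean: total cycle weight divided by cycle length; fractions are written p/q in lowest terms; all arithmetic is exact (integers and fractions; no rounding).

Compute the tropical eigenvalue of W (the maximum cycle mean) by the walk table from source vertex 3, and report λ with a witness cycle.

q=0: [-∞, -∞, 0, -∞, -∞]
q=1: [-∞, 0, -6, -∞, -18]
q=2: [-16, -6, -11, -26, 3]
q=3: [5, -11, -17, -5, 1]
q=4: [3, -17, -7, -7, 0]
q=5: [2, -7, -9, -8, -2]
Optimal cycle mean attained by: cycle 4->5->4, total 5 + (-8), length 2.
Answer: λ = -3/2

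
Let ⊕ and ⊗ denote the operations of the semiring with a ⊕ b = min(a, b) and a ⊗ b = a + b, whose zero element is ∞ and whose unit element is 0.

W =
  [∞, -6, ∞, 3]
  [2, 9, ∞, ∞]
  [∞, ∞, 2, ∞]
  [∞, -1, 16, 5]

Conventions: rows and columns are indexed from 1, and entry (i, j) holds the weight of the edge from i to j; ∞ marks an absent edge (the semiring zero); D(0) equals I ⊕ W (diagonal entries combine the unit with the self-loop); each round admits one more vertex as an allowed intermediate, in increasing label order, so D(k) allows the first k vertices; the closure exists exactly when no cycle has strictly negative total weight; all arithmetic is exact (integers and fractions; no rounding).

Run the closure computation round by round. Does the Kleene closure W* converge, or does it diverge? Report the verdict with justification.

D(0):
  [0, -6, ∞, 3]
  [2, 0, ∞, ∞]
  [∞, ∞, 0, ∞]
  [∞, -1, 16, 0]
Detection: at round 1, diagonal entry (2, 2) turns strictly negative.
Key observation: the cycle 2->1->2 has total weight 2 + (-6), which is strictly negative.
Answer: DIVERGES — negative cycle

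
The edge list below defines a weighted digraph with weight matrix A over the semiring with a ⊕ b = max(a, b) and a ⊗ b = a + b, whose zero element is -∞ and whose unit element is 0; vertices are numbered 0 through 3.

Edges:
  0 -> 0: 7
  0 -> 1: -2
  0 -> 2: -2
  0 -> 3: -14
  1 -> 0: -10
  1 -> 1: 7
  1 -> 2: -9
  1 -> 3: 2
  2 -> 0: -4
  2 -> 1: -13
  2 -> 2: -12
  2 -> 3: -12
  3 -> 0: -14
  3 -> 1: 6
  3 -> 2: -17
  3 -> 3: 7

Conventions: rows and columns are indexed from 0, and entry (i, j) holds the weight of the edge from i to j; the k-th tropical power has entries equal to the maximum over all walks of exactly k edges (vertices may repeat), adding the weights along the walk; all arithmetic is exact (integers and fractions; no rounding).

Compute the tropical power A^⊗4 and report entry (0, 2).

A^⊗2:
  [14, 5, 5, 0]
  [-3, 14, -2, 9]
  [3, -6, -6, -5]
  [-4, 13, -3, 14]
A^⊗3:
  [21, 12, 12, 7]
  [4, 21, 5, 16]
  [10, 1, 1, 2]
  [3, 20, 4, 21]
A^⊗4:
  [28, 19, 19, 14]
  [11, 28, 12, 23]
  [17, 8, 8, 9]
  [10, 27, 11, 28]
Key observation: the optimum is the walk 0->0->0->0->2, with weight 7 + 7 + 7 + (-2) = 19.
Optimal value attained by: walk 0->0->0->0->2.
Answer: (A^⊗4)[0][2] = 19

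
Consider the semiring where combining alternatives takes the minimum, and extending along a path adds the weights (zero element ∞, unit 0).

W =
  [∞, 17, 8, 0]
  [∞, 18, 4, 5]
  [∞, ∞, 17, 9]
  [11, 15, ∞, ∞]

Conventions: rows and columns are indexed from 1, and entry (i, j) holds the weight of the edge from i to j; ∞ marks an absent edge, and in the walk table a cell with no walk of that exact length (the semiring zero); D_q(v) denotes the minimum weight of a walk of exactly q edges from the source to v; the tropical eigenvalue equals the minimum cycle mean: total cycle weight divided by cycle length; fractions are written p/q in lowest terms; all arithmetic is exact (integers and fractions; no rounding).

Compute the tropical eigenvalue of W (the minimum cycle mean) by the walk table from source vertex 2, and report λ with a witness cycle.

q=0: [∞, 0, ∞, ∞]
q=1: [∞, 18, 4, 5]
q=2: [16, 20, 21, 13]
q=3: [24, 28, 24, 16]
q=4: [27, 31, 32, 24]
Optimal cycle mean attained by: cycle 1->4->1, total 0 + 11, length 2.
Answer: λ = 11/2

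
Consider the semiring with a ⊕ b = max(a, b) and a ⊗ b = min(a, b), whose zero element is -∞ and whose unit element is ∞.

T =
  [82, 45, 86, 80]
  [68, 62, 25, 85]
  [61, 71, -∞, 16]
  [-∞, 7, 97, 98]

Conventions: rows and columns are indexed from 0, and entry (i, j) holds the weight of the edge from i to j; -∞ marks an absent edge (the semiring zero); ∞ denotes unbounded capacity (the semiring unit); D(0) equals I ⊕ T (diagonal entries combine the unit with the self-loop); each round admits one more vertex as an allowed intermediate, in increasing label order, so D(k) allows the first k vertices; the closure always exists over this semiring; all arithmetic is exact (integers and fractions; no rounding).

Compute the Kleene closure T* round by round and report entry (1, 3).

D(0):
  [∞, 45, 86, 80]
  [68, ∞, 25, 85]
  [61, 71, ∞, 16]
  [-∞, 7, 97, ∞]
D(1):
  [∞, 45, 86, 80]
  [68, ∞, 68, 85]
  [61, 71, ∞, 61]
  [-∞, 7, 97, ∞]
D(2):
  [∞, 45, 86, 80]
  [68, ∞, 68, 85]
  [68, 71, ∞, 71]
  [7, 7, 97, ∞]
D(3):
  [∞, 71, 86, 80]
  [68, ∞, 68, 85]
  [68, 71, ∞, 71]
  [68, 71, 97, ∞]
D(4):
  [∞, 71, 86, 80]
  [68, ∞, 85, 85]
  [68, 71, ∞, 71]
  [68, 71, 97, ∞]
Answer: T*[1][3] = 85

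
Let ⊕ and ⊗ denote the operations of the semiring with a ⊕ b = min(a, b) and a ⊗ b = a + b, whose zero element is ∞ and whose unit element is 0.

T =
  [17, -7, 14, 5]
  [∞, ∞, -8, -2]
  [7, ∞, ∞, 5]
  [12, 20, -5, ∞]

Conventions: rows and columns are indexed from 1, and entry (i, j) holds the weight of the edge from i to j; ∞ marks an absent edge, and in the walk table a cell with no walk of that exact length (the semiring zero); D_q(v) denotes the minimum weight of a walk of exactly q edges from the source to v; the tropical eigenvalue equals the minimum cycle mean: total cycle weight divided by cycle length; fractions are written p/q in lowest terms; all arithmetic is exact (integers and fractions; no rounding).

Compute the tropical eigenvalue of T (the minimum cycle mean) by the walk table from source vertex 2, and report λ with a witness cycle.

q=0: [∞, 0, ∞, ∞]
q=1: [∞, ∞, -8, -2]
q=2: [-1, 18, -7, -3]
q=3: [0, -8, -8, -2]
q=4: [-1, -7, -16, -10]
Optimal cycle mean attained by: cycle 1->2->3->1, total (-7) + (-8) + 7, length 3.
Answer: λ = -8/3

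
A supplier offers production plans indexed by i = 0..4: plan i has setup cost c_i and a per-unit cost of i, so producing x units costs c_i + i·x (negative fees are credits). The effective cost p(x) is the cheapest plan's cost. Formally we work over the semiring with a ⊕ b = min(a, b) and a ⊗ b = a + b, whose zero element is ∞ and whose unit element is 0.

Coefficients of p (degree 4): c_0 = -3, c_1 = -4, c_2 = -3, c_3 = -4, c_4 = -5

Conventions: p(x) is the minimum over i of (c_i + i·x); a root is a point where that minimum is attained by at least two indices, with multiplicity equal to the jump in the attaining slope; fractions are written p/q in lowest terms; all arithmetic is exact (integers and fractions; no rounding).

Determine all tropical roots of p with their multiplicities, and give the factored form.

hull edge (i=0, c=-3) to (i=1, c=-4): slope -1, span 1
hull edge (i=1, c=-4) to (i=4, c=-5): slope -1/3, span 3
Factored form: p(x) = -5 ⊗ (x ⊕ 1/3) ⊗ (x ⊕ 1/3) ⊗ (x ⊕ 1/3) ⊗ (x ⊕ 1)
Answer: roots = 1/3 (mult 3), 1 (mult 1)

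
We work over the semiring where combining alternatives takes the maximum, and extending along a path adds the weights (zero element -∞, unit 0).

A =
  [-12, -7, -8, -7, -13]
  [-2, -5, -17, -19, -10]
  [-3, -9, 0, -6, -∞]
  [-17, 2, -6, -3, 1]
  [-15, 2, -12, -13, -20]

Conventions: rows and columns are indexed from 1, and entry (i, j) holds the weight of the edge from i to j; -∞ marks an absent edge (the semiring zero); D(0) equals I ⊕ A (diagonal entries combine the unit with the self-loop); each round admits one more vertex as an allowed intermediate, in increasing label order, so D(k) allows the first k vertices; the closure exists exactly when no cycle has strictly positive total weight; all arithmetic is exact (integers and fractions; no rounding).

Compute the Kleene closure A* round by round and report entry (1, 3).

D(0):
  [0, -7, -8, -7, -13]
  [-2, 0, -17, -19, -10]
  [-3, -9, 0, -6, -∞]
  [-17, 2, -6, 0, 1]
  [-15, 2, -12, -13, 0]
D(1):
  [0, -7, -8, -7, -13]
  [-2, 0, -10, -9, -10]
  [-3, -9, 0, -6, -16]
  [-17, 2, -6, 0, 1]
  [-15, 2, -12, -13, 0]
D(2):
  [0, -7, -8, -7, -13]
  [-2, 0, -10, -9, -10]
  [-3, -9, 0, -6, -16]
  [0, 2, -6, 0, 1]
  [0, 2, -8, -7, 0]
D(3):
  [0, -7, -8, -7, -13]
  [-2, 0, -10, -9, -10]
  [-3, -9, 0, -6, -16]
  [0, 2, -6, 0, 1]
  [0, 2, -8, -7, 0]
D(4):
  [0, -5, -8, -7, -6]
  [-2, 0, -10, -9, -8]
  [-3, -4, 0, -6, -5]
  [0, 2, -6, 0, 1]
  [0, 2, -8, -7, 0]
D(5):
  [0, -4, -8, -7, -6]
  [-2, 0, -10, -9, -8]
  [-3, -3, 0, -6, -5]
  [1, 3, -6, 0, 1]
  [0, 2, -8, -7, 0]
Answer: A*[1][3] = -8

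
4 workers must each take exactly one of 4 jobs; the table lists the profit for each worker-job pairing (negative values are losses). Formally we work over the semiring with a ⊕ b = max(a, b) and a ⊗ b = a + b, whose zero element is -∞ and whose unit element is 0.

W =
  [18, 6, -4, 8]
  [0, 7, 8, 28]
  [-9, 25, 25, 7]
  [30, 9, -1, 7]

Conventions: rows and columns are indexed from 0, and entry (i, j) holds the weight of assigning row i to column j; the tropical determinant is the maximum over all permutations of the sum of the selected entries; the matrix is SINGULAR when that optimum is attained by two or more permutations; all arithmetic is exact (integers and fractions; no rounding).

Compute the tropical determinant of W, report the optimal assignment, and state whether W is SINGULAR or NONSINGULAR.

σ = (0, 1, 2, 3): 18 + 7 + 25 + 7 = 57
σ = (0, 1, 3, 2): 18 + 7 + 7 + (-1) = 31
σ = (0, 2, 1, 3): 18 + 8 + 25 + 7 = 58
σ = (0, 2, 3, 1): 18 + 8 + 7 + 9 = 42
σ = (0, 3, 1, 2): 18 + 28 + 25 + (-1) = 70
σ = (0, 3, 2, 1): 18 + 28 + 25 + 9 = 80
σ = (1, 0, 2, 3): 6 + 0 + 25 + 7 = 38
σ = (1, 0, 3, 2): 6 + 0 + 7 + (-1) = 12
σ = (1, 2, 0, 3): 6 + 8 + (-9) + 7 = 12
σ = (1, 2, 3, 0): 6 + 8 + 7 + 30 = 51
σ = (1, 3, 0, 2): 6 + 28 + (-9) + (-1) = 24
σ = (1, 3, 2, 0): 6 + 28 + 25 + 30 = 89
σ = (2, 0, 1, 3): (-4) + 0 + 25 + 7 = 28
σ = (2, 0, 3, 1): (-4) + 0 + 7 + 9 = 12
σ = (2, 1, 0, 3): (-4) + 7 + (-9) + 7 = 1
σ = (2, 1, 3, 0): (-4) + 7 + 7 + 30 = 40
σ = (2, 3, 0, 1): (-4) + 28 + (-9) + 9 = 24
σ = (2, 3, 1, 0): (-4) + 28 + 25 + 30 = 79
σ = (3, 0, 1, 2): 8 + 0 + 25 + (-1) = 32
σ = (3, 0, 2, 1): 8 + 0 + 25 + 9 = 42
σ = (3, 1, 0, 2): 8 + 7 + (-9) + (-1) = 5
σ = (3, 1, 2, 0): 8 + 7 + 25 + 30 = 70
σ = (3, 2, 0, 1): 8 + 8 + (-9) + 9 = 16
σ = (3, 2, 1, 0): 8 + 8 + 25 + 30 = 71
Optimal value attained by: σ = (1, 3, 2, 0).
Answer: det⊕(W) = 89; verdict: NONSINGULAR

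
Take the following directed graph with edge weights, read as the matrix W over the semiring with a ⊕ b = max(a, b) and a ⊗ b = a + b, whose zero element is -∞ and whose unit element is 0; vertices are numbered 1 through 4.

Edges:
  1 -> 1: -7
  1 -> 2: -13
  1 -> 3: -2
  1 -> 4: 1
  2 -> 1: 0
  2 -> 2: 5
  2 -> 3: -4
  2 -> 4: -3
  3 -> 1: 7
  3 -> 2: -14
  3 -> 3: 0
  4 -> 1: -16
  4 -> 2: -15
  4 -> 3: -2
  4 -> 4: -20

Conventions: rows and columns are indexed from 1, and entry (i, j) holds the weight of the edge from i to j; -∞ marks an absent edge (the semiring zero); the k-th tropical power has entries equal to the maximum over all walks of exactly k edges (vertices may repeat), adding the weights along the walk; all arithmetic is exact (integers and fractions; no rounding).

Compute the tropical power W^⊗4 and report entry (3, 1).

W^⊗2:
  [5, -8, -1, -6]
  [5, 10, 1, 2]
  [7, -6, 5, 8]
  [5, -10, -2, -15]
W^⊗3:
  [6, -3, 3, 6]
  [10, 15, 6, 7]
  [12, -1, 6, 8]
  [5, -5, 3, 6]
W^⊗4:
  [10, 2, 4, 7]
  [15, 20, 11, 12]
  [13, 4, 10, 13]
  [10, 0, 4, 6]
Key observation: the optimum is the walk 3->1->4->3->1, with weight 7 + 1 + (-2) + 7 = 13.
Optimal value attained by: walk 3->1->4->3->1.
Answer: (W^⊗4)[3][1] = 13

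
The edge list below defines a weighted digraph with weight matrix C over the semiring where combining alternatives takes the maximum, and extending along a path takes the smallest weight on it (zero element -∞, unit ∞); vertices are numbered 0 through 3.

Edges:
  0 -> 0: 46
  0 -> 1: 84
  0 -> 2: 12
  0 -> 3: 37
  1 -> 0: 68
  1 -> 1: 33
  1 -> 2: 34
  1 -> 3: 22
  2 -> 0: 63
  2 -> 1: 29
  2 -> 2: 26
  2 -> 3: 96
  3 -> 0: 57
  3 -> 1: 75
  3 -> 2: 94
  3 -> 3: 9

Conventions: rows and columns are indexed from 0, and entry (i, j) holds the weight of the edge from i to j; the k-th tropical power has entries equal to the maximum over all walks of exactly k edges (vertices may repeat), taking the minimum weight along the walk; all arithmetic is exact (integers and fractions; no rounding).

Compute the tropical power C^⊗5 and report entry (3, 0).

C^⊗2:
  [68, 46, 37, 37]
  [46, 68, 33, 37]
  [57, 75, 94, 37]
  [68, 57, 34, 94]
C^⊗3:
  [46, 68, 37, 37]
  [68, 46, 37, 37]
  [68, 57, 37, 94]
  [57, 75, 94, 37]
C^⊗4:
  [68, 46, 37, 37]
  [46, 68, 37, 37]
  [57, 75, 94, 37]
  [68, 57, 37, 94]
C^⊗5:
  [46, 68, 37, 37]
  [68, 46, 37, 37]
  [68, 57, 37, 94]
  [57, 75, 94, 37]
Key observation: the optimum is the walk 3->0->1->0->1->0, with weight 57 min 84 min 68 min 84 min 68 = 57.
Optimal value attained by: walk 3->0->1->0->1->0.
Answer: (C^⊗5)[3][0] = 57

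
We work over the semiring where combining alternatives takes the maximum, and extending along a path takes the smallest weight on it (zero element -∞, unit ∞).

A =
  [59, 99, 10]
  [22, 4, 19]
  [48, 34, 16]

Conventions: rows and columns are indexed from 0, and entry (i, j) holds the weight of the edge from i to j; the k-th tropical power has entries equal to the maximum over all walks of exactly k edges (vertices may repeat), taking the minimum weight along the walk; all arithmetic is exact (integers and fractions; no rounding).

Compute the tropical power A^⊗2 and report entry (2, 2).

A^⊗2:
  [59, 59, 19]
  [22, 22, 16]
  [48, 48, 19]
Key observation: the optimum is the walk 2->1->2, with weight 34 min 19 = 19.
Optimal value attained by: walk 2->1->2.
Answer: (A^⊗2)[2][2] = 19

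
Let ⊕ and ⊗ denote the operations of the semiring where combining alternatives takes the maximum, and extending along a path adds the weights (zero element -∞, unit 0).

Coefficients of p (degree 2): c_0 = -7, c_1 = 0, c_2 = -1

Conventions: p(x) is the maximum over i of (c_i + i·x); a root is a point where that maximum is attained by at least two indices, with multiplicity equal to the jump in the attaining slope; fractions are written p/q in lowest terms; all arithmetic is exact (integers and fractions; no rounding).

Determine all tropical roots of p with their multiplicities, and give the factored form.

hull edge (i=0, c=-7) to (i=1, c=0): slope 7, span 1
hull edge (i=1, c=0) to (i=2, c=-1): slope -1, span 1
Factored form: p(x) = -1 ⊗ (x ⊕ (-7)) ⊗ (x ⊕ 1)
Answer: roots = -7 (mult 1), 1 (mult 1)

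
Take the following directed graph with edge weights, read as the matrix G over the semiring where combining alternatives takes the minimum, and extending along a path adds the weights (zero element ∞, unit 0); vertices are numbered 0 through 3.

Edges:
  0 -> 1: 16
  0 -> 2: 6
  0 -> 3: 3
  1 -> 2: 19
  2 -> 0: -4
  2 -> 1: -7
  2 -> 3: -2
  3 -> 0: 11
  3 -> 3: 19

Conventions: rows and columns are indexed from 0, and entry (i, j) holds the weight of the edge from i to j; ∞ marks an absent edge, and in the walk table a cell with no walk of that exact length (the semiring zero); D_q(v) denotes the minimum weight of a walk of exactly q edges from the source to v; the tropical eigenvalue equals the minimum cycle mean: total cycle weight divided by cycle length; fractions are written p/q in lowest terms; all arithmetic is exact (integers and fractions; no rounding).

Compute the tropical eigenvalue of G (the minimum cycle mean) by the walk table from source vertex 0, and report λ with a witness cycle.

q=0: [0, ∞, ∞, ∞]
q=1: [∞, 16, 6, 3]
q=2: [2, -1, 35, 4]
q=3: [15, 18, 8, 5]
q=4: [4, 1, 21, 6]
Optimal cycle mean attained by: cycle 0->2->0, total 6 + (-4), length 2.
Answer: λ = 1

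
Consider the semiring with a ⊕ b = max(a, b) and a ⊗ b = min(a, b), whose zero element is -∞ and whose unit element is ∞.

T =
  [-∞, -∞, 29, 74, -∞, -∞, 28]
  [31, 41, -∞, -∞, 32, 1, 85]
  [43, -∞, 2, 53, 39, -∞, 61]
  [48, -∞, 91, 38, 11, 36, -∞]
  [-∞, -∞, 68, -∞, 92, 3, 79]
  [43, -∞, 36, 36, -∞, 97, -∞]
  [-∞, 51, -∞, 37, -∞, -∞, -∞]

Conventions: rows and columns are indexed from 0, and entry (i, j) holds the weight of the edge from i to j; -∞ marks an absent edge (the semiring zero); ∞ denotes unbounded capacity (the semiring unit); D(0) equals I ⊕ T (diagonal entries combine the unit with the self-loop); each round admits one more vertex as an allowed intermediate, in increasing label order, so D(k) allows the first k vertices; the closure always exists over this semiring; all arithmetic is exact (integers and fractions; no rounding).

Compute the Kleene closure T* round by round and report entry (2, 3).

D(0):
  [∞, -∞, 29, 74, -∞, -∞, 28]
  [31, ∞, -∞, -∞, 32, 1, 85]
  [43, -∞, ∞, 53, 39, -∞, 61]
  [48, -∞, 91, ∞, 11, 36, -∞]
  [-∞, -∞, 68, -∞, ∞, 3, 79]
  [43, -∞, 36, 36, -∞, ∞, -∞]
  [-∞, 51, -∞, 37, -∞, -∞, ∞]
D(1):
  [∞, -∞, 29, 74, -∞, -∞, 28]
  [31, ∞, 29, 31, 32, 1, 85]
  [43, -∞, ∞, 53, 39, -∞, 61]
  [48, -∞, 91, ∞, 11, 36, 28]
  [-∞, -∞, 68, -∞, ∞, 3, 79]
  [43, -∞, 36, 43, -∞, ∞, 28]
  [-∞, 51, -∞, 37, -∞, -∞, ∞]
D(2):
  [∞, -∞, 29, 74, -∞, -∞, 28]
  [31, ∞, 29, 31, 32, 1, 85]
  [43, -∞, ∞, 53, 39, -∞, 61]
  [48, -∞, 91, ∞, 11, 36, 28]
  [-∞, -∞, 68, -∞, ∞, 3, 79]
  [43, -∞, 36, 43, -∞, ∞, 28]
  [31, 51, 29, 37, 32, 1, ∞]
D(3):
  [∞, -∞, 29, 74, 29, -∞, 29]
  [31, ∞, 29, 31, 32, 1, 85]
  [43, -∞, ∞, 53, 39, -∞, 61]
  [48, -∞, 91, ∞, 39, 36, 61]
  [43, -∞, 68, 53, ∞, 3, 79]
  [43, -∞, 36, 43, 36, ∞, 36]
  [31, 51, 29, 37, 32, 1, ∞]
D(4):
  [∞, -∞, 74, 74, 39, 36, 61]
  [31, ∞, 31, 31, 32, 31, 85]
  [48, -∞, ∞, 53, 39, 36, 61]
  [48, -∞, 91, ∞, 39, 36, 61]
  [48, -∞, 68, 53, ∞, 36, 79]
  [43, -∞, 43, 43, 39, ∞, 43]
  [37, 51, 37, 37, 37, 36, ∞]
D(5):
  [∞, -∞, 74, 74, 39, 36, 61]
  [32, ∞, 32, 32, 32, 32, 85]
  [48, -∞, ∞, 53, 39, 36, 61]
  [48, -∞, 91, ∞, 39, 36, 61]
  [48, -∞, 68, 53, ∞, 36, 79]
  [43, -∞, 43, 43, 39, ∞, 43]
  [37, 51, 37, 37, 37, 36, ∞]
D(6):
  [∞, -∞, 74, 74, 39, 36, 61]
  [32, ∞, 32, 32, 32, 32, 85]
  [48, -∞, ∞, 53, 39, 36, 61]
  [48, -∞, 91, ∞, 39, 36, 61]
  [48, -∞, 68, 53, ∞, 36, 79]
  [43, -∞, 43, 43, 39, ∞, 43]
  [37, 51, 37, 37, 37, 36, ∞]
D(7):
  [∞, 51, 74, 74, 39, 36, 61]
  [37, ∞, 37, 37, 37, 36, 85]
  [48, 51, ∞, 53, 39, 36, 61]
  [48, 51, 91, ∞, 39, 36, 61]
  [48, 51, 68, 53, ∞, 36, 79]
  [43, 43, 43, 43, 39, ∞, 43]
  [37, 51, 37, 37, 37, 36, ∞]
Answer: T*[2][3] = 53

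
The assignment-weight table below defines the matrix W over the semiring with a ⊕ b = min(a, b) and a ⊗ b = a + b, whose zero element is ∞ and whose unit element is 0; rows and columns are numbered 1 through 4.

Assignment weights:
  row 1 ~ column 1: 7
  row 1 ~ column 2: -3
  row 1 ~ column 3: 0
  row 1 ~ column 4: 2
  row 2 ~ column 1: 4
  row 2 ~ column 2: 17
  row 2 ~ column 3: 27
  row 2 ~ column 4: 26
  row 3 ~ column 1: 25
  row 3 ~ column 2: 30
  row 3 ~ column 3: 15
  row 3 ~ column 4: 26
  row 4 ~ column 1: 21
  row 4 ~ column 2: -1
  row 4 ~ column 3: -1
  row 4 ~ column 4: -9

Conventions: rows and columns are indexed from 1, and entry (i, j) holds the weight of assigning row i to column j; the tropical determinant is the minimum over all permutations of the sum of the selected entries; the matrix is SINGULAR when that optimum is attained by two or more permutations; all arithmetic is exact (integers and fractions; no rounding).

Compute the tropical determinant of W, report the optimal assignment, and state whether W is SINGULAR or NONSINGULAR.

σ = (1, 2, 3, 4): 7 + 17 + 15 + (-9) = 30
σ = (1, 2, 4, 3): 7 + 17 + 26 + (-1) = 49
σ = (1, 3, 2, 4): 7 + 27 + 30 + (-9) = 55
σ = (1, 3, 4, 2): 7 + 27 + 26 + (-1) = 59
σ = (1, 4, 2, 3): 7 + 26 + 30 + (-1) = 62
σ = (1, 4, 3, 2): 7 + 26 + 15 + (-1) = 47
σ = (2, 1, 3, 4): (-3) + 4 + 15 + (-9) = 7
σ = (2, 1, 4, 3): (-3) + 4 + 26 + (-1) = 26
σ = (2, 3, 1, 4): (-3) + 27 + 25 + (-9) = 40
σ = (2, 3, 4, 1): (-3) + 27 + 26 + 21 = 71
σ = (2, 4, 1, 3): (-3) + 26 + 25 + (-1) = 47
σ = (2, 4, 3, 1): (-3) + 26 + 15 + 21 = 59
σ = (3, 1, 2, 4): 0 + 4 + 30 + (-9) = 25
σ = (3, 1, 4, 2): 0 + 4 + 26 + (-1) = 29
σ = (3, 2, 1, 4): 0 + 17 + 25 + (-9) = 33
σ = (3, 2, 4, 1): 0 + 17 + 26 + 21 = 64
σ = (3, 4, 1, 2): 0 + 26 + 25 + (-1) = 50
σ = (3, 4, 2, 1): 0 + 26 + 30 + 21 = 77
σ = (4, 1, 2, 3): 2 + 4 + 30 + (-1) = 35
σ = (4, 1, 3, 2): 2 + 4 + 15 + (-1) = 20
σ = (4, 2, 1, 3): 2 + 17 + 25 + (-1) = 43
σ = (4, 2, 3, 1): 2 + 17 + 15 + 21 = 55
σ = (4, 3, 1, 2): 2 + 27 + 25 + (-1) = 53
σ = (4, 3, 2, 1): 2 + 27 + 30 + 21 = 80
Optimal value attained by: σ = (2, 1, 3, 4).
Answer: det⊕(W) = 7; verdict: NONSINGULAR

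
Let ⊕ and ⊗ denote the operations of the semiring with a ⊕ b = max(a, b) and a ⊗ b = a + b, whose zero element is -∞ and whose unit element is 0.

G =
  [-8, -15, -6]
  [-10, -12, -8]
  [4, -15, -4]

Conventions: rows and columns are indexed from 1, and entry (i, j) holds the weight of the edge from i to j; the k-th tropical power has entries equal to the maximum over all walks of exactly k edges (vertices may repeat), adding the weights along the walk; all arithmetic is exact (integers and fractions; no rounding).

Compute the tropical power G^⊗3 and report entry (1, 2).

G^⊗2:
  [-2, -21, -10]
  [-4, -23, -12]
  [0, -11, -2]
G^⊗3:
  [-6, -17, -8]
  [-8, -19, -10]
  [2, -15, -6]
Key observation: the optimum is the walk 1->3->1->2, with weight (-6) + 4 + (-15) = -17.
Optimal value attained by: walk 1->3->1->2.
Answer: (G^⊗3)[1][2] = -17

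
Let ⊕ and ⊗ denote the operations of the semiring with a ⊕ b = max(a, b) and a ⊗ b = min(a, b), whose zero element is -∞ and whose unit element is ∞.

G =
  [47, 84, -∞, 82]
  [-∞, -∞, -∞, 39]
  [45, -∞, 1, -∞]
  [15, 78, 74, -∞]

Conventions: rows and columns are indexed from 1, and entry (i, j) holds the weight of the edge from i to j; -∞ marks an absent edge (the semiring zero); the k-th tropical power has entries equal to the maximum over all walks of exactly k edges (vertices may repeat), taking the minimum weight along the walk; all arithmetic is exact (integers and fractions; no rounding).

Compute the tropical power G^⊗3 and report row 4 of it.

G^⊗2:
  [47, 78, 74, 47]
  [15, 39, 39, -∞]
  [45, 45, 1, 45]
  [45, 15, 1, 39]
G^⊗3:
  [47, 47, 47, 47]
  [39, 15, 1, 39]
  [45, 45, 45, 45]
  [45, 45, 39, 45]
Answer: row 4 of G^⊗3 = [45, 45, 39, 45]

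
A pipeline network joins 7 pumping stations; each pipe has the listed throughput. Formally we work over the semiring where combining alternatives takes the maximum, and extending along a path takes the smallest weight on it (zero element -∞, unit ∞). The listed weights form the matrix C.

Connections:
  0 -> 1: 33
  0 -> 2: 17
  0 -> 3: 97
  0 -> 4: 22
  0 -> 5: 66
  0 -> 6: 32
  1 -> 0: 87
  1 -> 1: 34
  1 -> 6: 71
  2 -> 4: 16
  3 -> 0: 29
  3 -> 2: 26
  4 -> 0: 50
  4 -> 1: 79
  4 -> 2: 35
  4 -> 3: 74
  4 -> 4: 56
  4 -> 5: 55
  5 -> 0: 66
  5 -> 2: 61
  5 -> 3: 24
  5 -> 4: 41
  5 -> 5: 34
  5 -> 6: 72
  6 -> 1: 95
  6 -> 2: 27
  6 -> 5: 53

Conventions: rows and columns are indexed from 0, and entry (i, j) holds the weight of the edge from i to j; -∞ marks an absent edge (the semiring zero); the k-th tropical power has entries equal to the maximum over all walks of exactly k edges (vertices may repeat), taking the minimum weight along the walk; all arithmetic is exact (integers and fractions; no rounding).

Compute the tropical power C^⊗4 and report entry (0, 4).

C^⊗2:
  [66, 33, 61, 24, 41, 34, 66]
  [34, 71, 27, 87, 22, 66, 34]
  [16, 16, 16, 16, 16, 16, -∞]
  [-∞, 29, 17, 29, 22, 29, 29]
  [79, 56, 55, 56, 56, 55, 71]
  [41, 72, 35, 66, 41, 66, 34]
  [87, 34, 53, 24, 41, 34, 71]
C^⊗3:
  [41, 66, 35, 66, 41, 66, 34]
  [71, 34, 61, 34, 41, 34, 71]
  [16, 16, 16, 16, 16, 16, 16]
  [29, 29, 29, 24, 29, 29, 29]
  [56, 71, 55, 79, 56, 66, 56]
  [72, 41, 61, 41, 41, 41, 71]
  [41, 71, 35, 87, 41, 66, 34]
C^⊗4:
  [66, 41, 61, 41, 41, 41, 66]
  [41, 71, 35, 71, 41, 66, 34]
  [16, 16, 16, 16, 16, 16, 16]
  [29, 29, 29, 29, 29, 29, 29]
  [71, 56, 61, 56, 56, 56, 71]
  [41, 71, 41, 72, 41, 66, 41]
  [71, 41, 61, 41, 41, 41, 71]
Key observation: the optimum is the walk 0->5->0->5->4, with weight 66 min 66 min 66 min 41 = 41.
Optimal value attained by: walk 0->5->0->5->4.
Answer: (C^⊗4)[0][4] = 41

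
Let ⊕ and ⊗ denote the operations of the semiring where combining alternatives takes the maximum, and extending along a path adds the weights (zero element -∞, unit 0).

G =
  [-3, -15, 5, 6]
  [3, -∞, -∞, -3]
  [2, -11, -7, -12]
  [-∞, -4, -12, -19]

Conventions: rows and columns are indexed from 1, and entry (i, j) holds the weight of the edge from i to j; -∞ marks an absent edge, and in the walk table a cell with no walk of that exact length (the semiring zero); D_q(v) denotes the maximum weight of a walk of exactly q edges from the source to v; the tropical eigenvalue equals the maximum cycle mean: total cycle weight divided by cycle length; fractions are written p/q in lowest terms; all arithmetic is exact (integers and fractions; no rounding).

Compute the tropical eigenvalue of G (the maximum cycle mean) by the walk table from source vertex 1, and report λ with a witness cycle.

q=0: [0, -∞, -∞, -∞]
q=1: [-3, -15, 5, 6]
q=2: [7, 2, 2, 3]
q=3: [5, -1, 12, 13]
q=4: [14, 9, 10, 11]
Optimal cycle mean attained by: cycle 1->3->1, total 5 + 2, length 2.
Answer: λ = 7/2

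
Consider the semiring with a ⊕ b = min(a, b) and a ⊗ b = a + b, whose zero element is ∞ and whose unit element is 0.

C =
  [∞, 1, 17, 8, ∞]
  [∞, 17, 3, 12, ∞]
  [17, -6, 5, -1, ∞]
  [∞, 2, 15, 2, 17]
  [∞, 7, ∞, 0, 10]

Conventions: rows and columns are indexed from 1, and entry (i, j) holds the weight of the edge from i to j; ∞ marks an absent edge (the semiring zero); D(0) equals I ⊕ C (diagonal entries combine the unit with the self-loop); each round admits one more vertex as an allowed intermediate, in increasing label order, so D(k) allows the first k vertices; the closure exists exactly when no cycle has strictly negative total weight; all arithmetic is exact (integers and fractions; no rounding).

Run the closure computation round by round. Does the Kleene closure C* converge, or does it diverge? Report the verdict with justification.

D(0):
  [0, 1, 17, 8, ∞]
  [∞, 0, 3, 12, ∞]
  [17, -6, 0, -1, ∞]
  [∞, 2, 15, 0, 17]
  [∞, 7, ∞, 0, 0]
D(1):
  [0, 1, 17, 8, ∞]
  [∞, 0, 3, 12, ∞]
  [17, -6, 0, -1, ∞]
  [∞, 2, 15, 0, 17]
  [∞, 7, ∞, 0, 0]
Detection: at round 2, diagonal entry (3, 3) turns strictly negative.
Key observation: the cycle 3->2->3 has total weight (-6) + 3, which is strictly negative.
Answer: DIVERGES — negative cycle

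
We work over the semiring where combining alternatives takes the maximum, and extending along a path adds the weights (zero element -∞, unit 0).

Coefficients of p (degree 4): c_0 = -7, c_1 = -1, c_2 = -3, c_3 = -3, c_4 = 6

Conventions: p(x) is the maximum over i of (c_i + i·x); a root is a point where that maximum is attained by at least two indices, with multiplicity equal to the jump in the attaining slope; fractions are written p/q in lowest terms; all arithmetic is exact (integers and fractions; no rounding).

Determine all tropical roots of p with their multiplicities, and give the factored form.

hull edge (i=0, c=-7) to (i=1, c=-1): slope 6, span 1
hull edge (i=1, c=-1) to (i=4, c=6): slope 7/3, span 3
Factored form: p(x) = 6 ⊗ (x ⊕ (-6)) ⊗ (x ⊕ (-7/3)) ⊗ (x ⊕ (-7/3)) ⊗ (x ⊕ (-7/3))
Answer: roots = -6 (mult 1), -7/3 (mult 3)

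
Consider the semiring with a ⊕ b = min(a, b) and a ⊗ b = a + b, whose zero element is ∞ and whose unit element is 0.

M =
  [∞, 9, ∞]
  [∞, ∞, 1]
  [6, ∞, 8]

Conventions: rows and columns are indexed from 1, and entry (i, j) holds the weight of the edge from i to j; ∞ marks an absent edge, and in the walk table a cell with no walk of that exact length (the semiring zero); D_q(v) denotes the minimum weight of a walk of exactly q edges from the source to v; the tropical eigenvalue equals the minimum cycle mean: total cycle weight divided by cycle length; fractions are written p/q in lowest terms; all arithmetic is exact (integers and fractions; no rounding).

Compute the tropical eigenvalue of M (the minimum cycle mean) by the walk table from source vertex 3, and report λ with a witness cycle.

q=0: [∞, ∞, 0]
q=1: [6, ∞, 8]
q=2: [14, 15, 16]
q=3: [22, 23, 16]
Optimal cycle mean attained by: cycle 1->2->3->1, total 9 + 1 + 6, length 3.
Answer: λ = 16/3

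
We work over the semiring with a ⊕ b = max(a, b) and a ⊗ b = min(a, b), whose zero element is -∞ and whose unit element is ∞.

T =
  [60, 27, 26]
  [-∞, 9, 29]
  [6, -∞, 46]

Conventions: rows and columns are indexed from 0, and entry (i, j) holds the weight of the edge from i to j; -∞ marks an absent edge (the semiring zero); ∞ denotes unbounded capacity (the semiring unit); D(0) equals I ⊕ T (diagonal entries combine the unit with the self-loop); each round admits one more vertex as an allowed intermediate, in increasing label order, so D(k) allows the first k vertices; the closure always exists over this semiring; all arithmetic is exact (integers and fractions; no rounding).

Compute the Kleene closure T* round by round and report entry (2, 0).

D(0):
  [∞, 27, 26]
  [-∞, ∞, 29]
  [6, -∞, ∞]
D(1):
  [∞, 27, 26]
  [-∞, ∞, 29]
  [6, 6, ∞]
D(2):
  [∞, 27, 27]
  [-∞, ∞, 29]
  [6, 6, ∞]
D(3):
  [∞, 27, 27]
  [6, ∞, 29]
  [6, 6, ∞]
Answer: T*[2][0] = 6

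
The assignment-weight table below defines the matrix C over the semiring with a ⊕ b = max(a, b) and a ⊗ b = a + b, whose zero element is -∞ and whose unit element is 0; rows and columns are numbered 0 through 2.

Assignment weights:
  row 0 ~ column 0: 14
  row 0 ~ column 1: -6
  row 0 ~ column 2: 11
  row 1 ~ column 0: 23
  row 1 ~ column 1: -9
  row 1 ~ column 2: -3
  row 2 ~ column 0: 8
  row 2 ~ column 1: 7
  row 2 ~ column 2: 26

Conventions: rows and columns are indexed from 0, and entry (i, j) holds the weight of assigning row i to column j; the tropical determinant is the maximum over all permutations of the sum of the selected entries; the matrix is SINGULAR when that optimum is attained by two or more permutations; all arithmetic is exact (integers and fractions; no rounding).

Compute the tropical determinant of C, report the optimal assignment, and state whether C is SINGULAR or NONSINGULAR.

σ = (0, 1, 2): 14 + (-9) + 26 = 31
σ = (0, 2, 1): 14 + (-3) + 7 = 18
σ = (1, 0, 2): (-6) + 23 + 26 = 43
σ = (1, 2, 0): (-6) + (-3) + 8 = -1
σ = (2, 0, 1): 11 + 23 + 7 = 41
σ = (2, 1, 0): 11 + (-9) + 8 = 10
Optimal value attained by: σ = (1, 0, 2).
Answer: det⊕(C) = 43; verdict: NONSINGULAR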